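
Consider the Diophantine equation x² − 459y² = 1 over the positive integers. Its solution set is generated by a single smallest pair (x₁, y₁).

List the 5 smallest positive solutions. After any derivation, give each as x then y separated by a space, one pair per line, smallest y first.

[21; 2,2,1,4,21,4,1,2,2,42] for √459; ℓ=10 ⇒ convergent index 9
step 0: (21, 1)  from 21·(1,0) + (0,1)
step 1: (43, 2)  from 2·(21,1) + (1,0)
step 2: (107, 5)  from 2·(43,2) + (21,1)
…
step 5: (14997, 700)  from 21·(707,33) + (150,7)
step 6: (60695, 2833)  from 4·(14997,700) + (707,33)
step 7: (75692, 3533)  from 1·(60695,2833) + (14997,700)
step 8: (212079, 9899)  from 2·(75692,3533) + (60695,2833)
step 9: (499850, 23331)  from 2·(212079,9899) + (75692,3533)
fundamental: x₁=499850, y₁=23331  (since 249850022500 − 459·544335561 = 1)
k=2:  x_2 = 499850·499850+459·23331·23331 = 499700044999,  y_2 = 499850·23331+23331·499850 = 23324000700
k=3:  x_3 = 499850·499700044999+459·23331·23324000700 = 499550134985000450,  y_3 = 499850·23324000700+23331·499700044999 = 23317003499766669
k=4:  x_4 = 499850·499550134985000450+459·23331·23317003499766669 = 499400269944005249820001,  y_4 = 499850·23317003499766669+23331·499550134985000450 = 23310008398693414998600
k=5:  x_5 = 499850·499400269944005249820001+459·23331·23310008398693414998600 = 499250449862522498110069999250,  y_5 = 499850·23310008398693414998600+23331·499400269944005249820001 = 23303015396150489970600653331

499850 23331
499700044999 23324000700
499550134985000450 23317003499766669
499400269944005249820001 23310008398693414998600
499250449862522498110069999250 23303015396150489970600653331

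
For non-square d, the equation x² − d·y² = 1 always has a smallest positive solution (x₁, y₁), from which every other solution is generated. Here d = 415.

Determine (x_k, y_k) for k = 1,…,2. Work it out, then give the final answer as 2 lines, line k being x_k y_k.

d=415: √d = [20; 2,1,2,4,6,…,1,2,40] (ℓ=16, even), read p_15/q_15
i=0: a=20 ⇒ p=20, q=1
i=1: a=2 ⇒ p=41, q=2
i=2: a=1 ⇒ p=61, q=3
i=3: a=2 ⇒ p=163, q=8
i=4: a=4 ⇒ p=713, q=35
i=5: a=6 ⇒ p=4441, q=218
…
i=7: a=1 ⇒ p=9595, q=471
…
i=9: a=1 ⇒ p=43534, q=2137
i=10: a=1 ⇒ p=77473, q=3803
i=11: a=6 ⇒ p=508372, q=24955
i=12: a=4 ⇒ p=2110961, q=103623
…
i=14: a=1 ⇒ p=6841255, q=335824
i=15: a=2 ⇒ p=18412804, q=903849
fundamental: x₁=18412804, y₁=903849  (since 339031351142416 − 415·816943014801 = 1)
(x_2, y_2) = (18412804·18412804 + 415·903849·903849, 18412804·903849 + 903849·18412804) = (678062702284831, 33284788965192)

18412804 903849
678062702284831 33284788965192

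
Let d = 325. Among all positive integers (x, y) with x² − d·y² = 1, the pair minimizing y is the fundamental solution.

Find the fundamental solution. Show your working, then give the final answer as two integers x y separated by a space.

d=325: √d = [18; 36] (ℓ=1, odd), read p_1/q_1
i=0: a=18 ⇒ p=18, q=1
i=1: a=36 ⇒ p=649, q=36
(x₁, y₁) = (649, 36);  649² − 325·36² = 1 ✓

649 36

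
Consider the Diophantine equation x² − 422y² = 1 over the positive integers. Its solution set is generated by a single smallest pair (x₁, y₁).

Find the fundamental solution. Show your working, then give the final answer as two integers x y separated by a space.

d=422: √d = [20; 1,1,5,2,1,…,1,1,40] (ℓ=14, even), read p_13/q_13
step 0: (20, 1)  from 20·(1,0) + (0,1)
…
step 3: (226, 11)  from 5·(41,2) + (21,1)
step 4: (493, 24)  from 2·(226,11) + (41,2)
step 5: (719, 35)  from 1·(493,24) + (226,11)
step 6: (2650, 129)  from 3·(719,35) + (493,24)
step 7: (53719, 2615)  from 20·(2650,129) + (719,35)
…
step 9: (217526, 10589)  from 1·(163807,7974) + (53719,2615)
…
step 11: (3211821, 156349)  from 5·(598859,29152) + (217526,10589)
step 12: (3810680, 185501)  from 1·(3211821,156349) + (598859,29152)
step 13: (7022501, 341850)  from 1·(3810680,185501) + (3211821,156349)
(x₁, y₁) = (7022501, 341850);  7022501² − 422·341850² = 1 ✓

7022501 341850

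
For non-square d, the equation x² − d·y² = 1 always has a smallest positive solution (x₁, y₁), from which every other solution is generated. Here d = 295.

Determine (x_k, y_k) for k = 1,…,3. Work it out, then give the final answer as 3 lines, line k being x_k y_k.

2024999 117900
8201241900001 477494764200
33215013292518224999 1933852840020353700

√295 → a₀=17, period (5,1,2,3,2,6,2,3,2,1,5,34); ℓ=12 even so k=11
step 0: (17, 1)  from 17·(1,0) + (0,1)
…
step 3: (292, 17)  from 2·(103,6) + (86,5)
step 4: (979, 57)  from 3·(292,17) + (103,6)
…
step 10: (355517, 20699)  from 1·(247414,14405) + (108103,6294)
step 11: (2024999, 117900)  from 5·(355517,20699) + (247414,14405)
fundamental: x₁=2024999, y₁=117900  (since 4100620950001 − 295·13900410000 = 1)
(x_2, y_2) = (2024999·2024999 + 295·117900·117900, 2024999·117900 + 117900·2024999) = (8201241900001, 477494764200)
(x_3, y_3) = (2024999·8201241900001 + 295·117900·477494764200, 2024999·477494764200 + 117900·8201241900001) = (33215013292518224999, 1933852840020353700)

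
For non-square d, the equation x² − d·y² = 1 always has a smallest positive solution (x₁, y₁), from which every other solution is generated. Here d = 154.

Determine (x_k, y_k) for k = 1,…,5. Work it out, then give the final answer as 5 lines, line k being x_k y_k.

d=154: √d = [12; 2,2,3,1,2,1,3,2,2,24] (ℓ=10, even), read p_9/q_9
step 0: (12, 1)  from 12·(1,0) + (0,1)
step 1: (25, 2)  from 2·(12,1) + (1,0)
…
step 4: (273, 22)  from 1·(211,17) + (62,5)
step 5: (757, 61)  from 2·(273,22) + (211,17)
…
step 7: (3847, 310)  from 3·(1030,83) + (757,61)
step 8: (8724, 703)  from 2·(3847,310) + (1030,83)
step 9: (21295, 1716)  from 2·(8724,703) + (3847,310)
(x₁, y₁) = (21295, 1716);  21295² − 154·1716² = 1 ✓
(21295+1716√154)^2 = 906954049 + 73084440√154
(21295+1716√154)^3 = 38627172925615 + 3112666297884√154
(21295+1716√154)^4 = 1645131293994988801 + 132568457553795120√154
(21295+1716√154)^5 = 70066141772619400108975 + 5646090604103467862916√154

21295 1716
906954049 73084440
38627172925615 3112666297884
1645131293994988801 132568457553795120
70066141772619400108975 5646090604103467862916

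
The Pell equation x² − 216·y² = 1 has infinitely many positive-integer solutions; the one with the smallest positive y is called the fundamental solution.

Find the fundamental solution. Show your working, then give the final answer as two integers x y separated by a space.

√216 → a₀=14, period (1,2,3,2,1,28); ℓ=6 even so k=5
a_0=14:  p_0=14·1+0=14,  q_0=14·0+1=1
…
a_2=2:  p_2=2·15+14=44,  q_2=2·1+1=3
a_3=3:  p_3=3·44+15=147,  q_3=3·3+1=10
a_4=2:  p_4=2·147+44=338,  q_4=2·10+3=23
a_5=1:  p_5=1·338+147=485,  q_5=1·23+10=33
(x₁, y₁) = (485, 33);  485² − 216·33² = 1 ✓

485 33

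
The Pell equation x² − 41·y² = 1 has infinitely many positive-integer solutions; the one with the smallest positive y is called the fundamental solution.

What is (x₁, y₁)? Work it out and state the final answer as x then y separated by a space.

2049 320

√41 = [6; 2,2,12, …], period ℓ=3 (odd) → k=5
step 0: (6, 1)  from 6·(1,0) + (0,1)
…
step 2: (32, 5)  from 2·(13,2) + (6,1)
step 3: (397, 62)  from 12·(32,5) + (13,2)
step 4: (826, 129)  from 2·(397,62) + (32,5)
step 5: (2049, 320)  from 2·(826,129) + (397,62)
(x₁, y₁) = (2049, 320);  2049² − 41·320² = 1 ✓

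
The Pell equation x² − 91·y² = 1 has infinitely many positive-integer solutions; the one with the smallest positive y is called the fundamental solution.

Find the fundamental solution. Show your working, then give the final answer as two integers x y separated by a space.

1574 165

[9; 1,1,5,1,5,1,1,18] for √91; ℓ=8 ⇒ convergent index 7
i=0: a=9 ⇒ p=9, q=1
…
i=3: a=5 ⇒ p=105, q=11
…
i=5: a=5 ⇒ p=725, q=76
i=6: a=1 ⇒ p=849, q=89
i=7: a=1 ⇒ p=1574, q=165
fundamental: x₁=1574, y₁=165  (since 2477476 − 91·27225 = 1)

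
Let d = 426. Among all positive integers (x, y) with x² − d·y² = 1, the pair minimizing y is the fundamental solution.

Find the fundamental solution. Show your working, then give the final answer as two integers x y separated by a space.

[20; 1,1,1,3,2,6,2,3,1,1,1,40] for √426; ℓ=12 ⇒ convergent index 11
i=0: a=20 ⇒ p=20, q=1
…
i=2: a=1 ⇒ p=41, q=2
i=3: a=1 ⇒ p=62, q=3
i=4: a=3 ⇒ p=227, q=11
…
i=6: a=6 ⇒ p=3323, q=161
i=7: a=2 ⇒ p=7162, q=347
i=8: a=3 ⇒ p=24809, q=1202
i=9: a=1 ⇒ p=31971, q=1549
i=10: a=1 ⇒ p=56780, q=2751
i=11: a=1 ⇒ p=88751, q=4300
fundamental: x₁=88751, y₁=4300  (since 7876740001 − 426·18490000 = 1)

88751 4300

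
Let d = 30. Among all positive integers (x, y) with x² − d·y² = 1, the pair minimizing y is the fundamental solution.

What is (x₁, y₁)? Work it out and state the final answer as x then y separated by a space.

d=30: √d = [5; 2,10] (ℓ=2, even), read p_1/q_1
a_0=5:  p_0=5·1+0=5,  q_0=5·0+1=1
a_1=2:  p_1=2·5+1=11,  q_1=2·1+0=2
→ (11, 2).  Check: 11²=121, 30·2²=120, difference 1.

11 2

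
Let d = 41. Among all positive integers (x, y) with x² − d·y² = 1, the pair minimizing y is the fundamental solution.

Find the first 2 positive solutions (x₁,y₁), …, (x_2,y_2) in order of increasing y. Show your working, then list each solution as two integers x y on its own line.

2049 320
8396801 1311360

√41 → a₀=6, period (2,2,12); ℓ=3 odd so k=5
a_0=6:  p_0=6·1+0=6,  q_0=6·0+1=1
a_1=2:  p_1=2·6+1=13,  q_1=2·1+0=2
a_2=2:  p_2=2·13+6=32,  q_2=2·2+1=5
…
a_4=2:  p_4=2·397+32=826,  q_4=2·62+5=129
a_5=2:  p_5=2·826+397=2049,  q_5=2·129+62=320
fundamental: x₁=2049, y₁=320  (since 4198401 − 41·102400 = 1)
(x_2, y_2) = (2049·2049 + 41·320·320, 2049·320 + 320·2049) = (8396801, 1311360)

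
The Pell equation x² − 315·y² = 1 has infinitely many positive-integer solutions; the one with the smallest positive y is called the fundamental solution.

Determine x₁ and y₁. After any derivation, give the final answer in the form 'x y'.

71 4

√315 = [17; 1,2,1,34, …], period ℓ=4 (even) → k=3
step 0: (17, 1)  from 17·(1,0) + (0,1)
step 1: (18, 1)  from 1·(17,1) + (1,0)
step 2: (53, 3)  from 2·(18,1) + (17,1)
step 3: (71, 4)  from 1·(53,3) + (18,1)
→ (71, 4).  Check: 71²=5041, 315·4²=5040, difference 1.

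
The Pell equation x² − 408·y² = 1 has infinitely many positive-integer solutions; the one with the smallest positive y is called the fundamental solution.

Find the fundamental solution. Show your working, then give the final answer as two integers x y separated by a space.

[20; 5,40] for √408; ℓ=2 ⇒ convergent index 1
i=0: a=20 ⇒ p=20, q=1
i=1: a=5 ⇒ p=101, q=5
(x₁, y₁) = (101, 5);  101² − 408·5² = 1 ✓

101 5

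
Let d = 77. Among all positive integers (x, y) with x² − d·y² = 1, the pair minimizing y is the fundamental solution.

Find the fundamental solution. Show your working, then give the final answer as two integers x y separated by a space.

√77 → a₀=8, period (1,3,2,3,1,16); ℓ=6 even so k=5
a_0=8:  p_0=8·1+0=8,  q_0=8·0+1=1
a_1=1:  p_1=1·8+1=9,  q_1=1·1+0=1
a_2=3:  p_2=3·9+8=35,  q_2=3·1+1=4
…
a_4=3:  p_4=3·79+35=272,  q_4=3·9+4=31
a_5=1:  p_5=1·272+79=351,  q_5=1·31+9=40
(x₁, y₁) = (351, 40);  351² − 77·40² = 1 ✓

351 40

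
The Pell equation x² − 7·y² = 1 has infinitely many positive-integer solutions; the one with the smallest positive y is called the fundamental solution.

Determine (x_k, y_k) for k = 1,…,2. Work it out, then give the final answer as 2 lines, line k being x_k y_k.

8 3
127 48

d=7: √d = [2; 1,1,1,4] (ℓ=4, even), read p_3/q_3
a_0=2:  p_0=2·1+0=2,  q_0=2·0+1=1
a_1=1:  p_1=1·2+1=3,  q_1=1·1+0=1
a_2=1:  p_2=1·3+2=5,  q_2=1·1+1=2
a_3=1:  p_3=1·5+3=8,  q_3=1·2+1=3
→ (8, 3).  Check: 8²=64, 7·3²=63, difference 1.
(x_2, y_2) = (8·8 + 7·3·3, 8·3 + 3·8) = (127, 48)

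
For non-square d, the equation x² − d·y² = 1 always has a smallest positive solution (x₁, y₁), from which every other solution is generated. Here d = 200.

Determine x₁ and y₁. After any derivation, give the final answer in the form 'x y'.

√200 = [14; 7,28, …], period ℓ=2 (even) → k=1
i=0: a=14 ⇒ p=14, q=1
i=1: a=7 ⇒ p=99, q=7
→ (99, 7).  Check: 99²=9801, 200·7²=9800, difference 1.

99 7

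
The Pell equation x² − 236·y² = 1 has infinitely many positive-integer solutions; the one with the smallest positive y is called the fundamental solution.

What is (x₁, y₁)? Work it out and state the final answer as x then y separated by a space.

[15; 2,1,3,5,1,6,1,5,3,1,2,30] for √236; ℓ=12 ⇒ convergent index 11
k=0  a_k=15  p_k/q_k = 15/1
k=1  a_k=2  p_k/q_k = 31/2
…
k=5  a_k=1  p_k/q_k = 1060/69
k=6  a_k=6  p_k/q_k = 7251/472
…
k=10  a_k=1  p_k/q_k = 203535/13249
k=11  a_k=2  p_k/q_k = 561799/36570
→ (561799, 36570).  Check: 561799²=315618116401, 236·36570²=315618116400, difference 1.

561799 36570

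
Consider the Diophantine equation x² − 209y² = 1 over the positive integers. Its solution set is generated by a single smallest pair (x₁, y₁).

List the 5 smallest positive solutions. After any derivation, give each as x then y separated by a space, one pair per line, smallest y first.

√209 → a₀=14, period (2,5,3,2,3,5,2,28); ℓ=8 even so k=7
step 0: (14, 1)  from 14·(1,0) + (0,1)
step 1: (29, 2)  from 2·(14,1) + (1,0)
step 2: (159, 11)  from 5·(29,2) + (14,1)
…
step 6: (21266, 1471)  from 5·(4019,278) + (1171,81)
step 7: (46551, 3220)  from 2·(21266,1471) + (4019,278)
fundamental: x₁=46551, y₁=3220  (since 2166995601 − 209·10368400 = 1)
k=2:  x_2 = 46551·46551+209·3220·3220 = 4333991201,  y_2 = 46551·3220+3220·46551 = 299788440
k=3:  x_3 = 46551·4333991201+209·3220·299788440 = 403503248748951,  y_3 = 46551·299788440+3220·4333991201 = 27910903337660
k=4:  x_4 = 46551·403503248748951+209·3220·27910903337660 = 37566959460690844801,  y_4 = 46551·27910903337660+3220·403503248748951 = 2598560922243032880
k=5:  x_5 = 46551·37566959460690844801+209·3220·2598560922243032880 = 3497559059305735783913751,  y_5 = 46551·2598560922243032880+3220·37566959460690844801 = 241931218954759943856100

46551 3220
4333991201 299788440
403503248748951 27910903337660
37566959460690844801 2598560922243032880
3497559059305735783913751 241931218954759943856100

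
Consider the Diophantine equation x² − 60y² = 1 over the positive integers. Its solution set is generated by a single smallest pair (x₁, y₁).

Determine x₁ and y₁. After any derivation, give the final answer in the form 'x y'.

31 4

√60 → a₀=7, period (1,2,1,14); ℓ=4 even so k=3
i=0: a=7 ⇒ p=7, q=1
i=1: a=1 ⇒ p=8, q=1
i=2: a=2 ⇒ p=23, q=3
i=3: a=1 ⇒ p=31, q=4
fundamental: x₁=31, y₁=4  (since 961 − 60·16 = 1)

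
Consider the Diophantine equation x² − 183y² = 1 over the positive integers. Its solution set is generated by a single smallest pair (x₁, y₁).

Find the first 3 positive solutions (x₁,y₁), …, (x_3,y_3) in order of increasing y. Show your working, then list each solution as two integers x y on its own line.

487 36
474337 35064
462003751 34152300

√183 = [13; 1,1,8,1,1,26, …], period ℓ=6 (even) → k=5
k=0  a_k=13  p_k/q_k = 13/1
k=1  a_k=1  p_k/q_k = 14/1
k=2  a_k=1  p_k/q_k = 27/2
k=3  a_k=8  p_k/q_k = 230/17
k=4  a_k=1  p_k/q_k = 257/19
k=5  a_k=1  p_k/q_k = 487/36
fundamental: x₁=487, y₁=36  (since 237169 − 183·1296 = 1)
(x_2, y_2) = (487·487 + 183·36·36, 487·36 + 36·487) = (474337, 35064)
(x_3, y_3) = (487·474337 + 183·36·35064, 487·35064 + 36·474337) = (462003751, 34152300)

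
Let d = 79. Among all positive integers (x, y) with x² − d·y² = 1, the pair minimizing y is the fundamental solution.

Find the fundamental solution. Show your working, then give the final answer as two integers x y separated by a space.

√79 = [8; 1,7,1,16, …], period ℓ=4 (even) → k=3
k=0  a_k=8  p_k/q_k = 8/1
k=1  a_k=1  p_k/q_k = 9/1
k=2  a_k=7  p_k/q_k = 71/8
k=3  a_k=1  p_k/q_k = 80/9
→ (80, 9).  Check: 80²=6400, 79·9²=6399, difference 1.

80 9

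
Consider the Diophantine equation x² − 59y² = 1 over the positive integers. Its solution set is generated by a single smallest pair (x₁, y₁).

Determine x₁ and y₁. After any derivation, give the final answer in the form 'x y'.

530 69

√59 → a₀=7, period (1,2,7,2,1,14); ℓ=6 even so k=5
i=0: a=7 ⇒ p=7, q=1
i=1: a=1 ⇒ p=8, q=1
…
i=4: a=2 ⇒ p=361, q=47
i=5: a=1 ⇒ p=530, q=69
→ (530, 69).  Check: 530²=280900, 59·69²=280899, difference 1.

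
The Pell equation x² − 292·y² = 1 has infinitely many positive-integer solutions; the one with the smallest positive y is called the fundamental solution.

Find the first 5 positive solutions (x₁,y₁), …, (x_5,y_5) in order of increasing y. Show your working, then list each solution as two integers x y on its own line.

2281249 133500
10408194000001 609093483000
47487364308614281249 2778987798000400500
216661004683313632776000001 12679126270400622186966000
988515400545561595548925838281249 57848488250447518938990000667500

d=292: √d = [17; 11,2,1,3,8,3,1,2,11,34] (ℓ=10, even), read p_9/q_9
step 0: (17, 1)  from 17·(1,0) + (0,1)
…
step 2: (393, 23)  from 2·(188,11) + (17,1)
step 3: (581, 34)  from 1·(393,23) + (188,11)
step 4: (2136, 125)  from 3·(581,34) + (393,23)
step 5: (17669, 1034)  from 8·(2136,125) + (581,34)
step 6: (55143, 3227)  from 3·(17669,1034) + (2136,125)
step 7: (72812, 4261)  from 1·(55143,3227) + (17669,1034)
step 8: (200767, 11749)  from 2·(72812,4261) + (55143,3227)
step 9: (2281249, 133500)  from 11·(200767,11749) + (72812,4261)
→ (2281249, 133500).  Check: 2281249²=5204097000001, 292·133500²=5204097000000, difference 1.
n=2: (2281249,133500)∘(2281249,133500) = (2281249·2281249+292·133500·133500, 2281249·133500+133500·2281249) = (10408194000001,609093483000)
n=3: (10408194000001,609093483000)∘(2281249,133500) = (2281249·10408194000001+292·133500·609093483000, 2281249·609093483000+133500·10408194000001) = (47487364308614281249,2778987798000400500)
n=4: (47487364308614281249,2778987798000400500)∘(2281249,133500) = (2281249·47487364308614281249+292·133500·2778987798000400500, 2281249·2778987798000400500+133500·47487364308614281249) = (216661004683313632776000001,12679126270400622186966000)
n=5: (216661004683313632776000001,12679126270400622186966000)∘(2281249,133500) = (2281249·216661004683313632776000001+292·133500·12679126270400622186966000, 2281249·12679126270400622186966000+133500·216661004683313632776000001) = (988515400545561595548925838281249,57848488250447518938990000667500)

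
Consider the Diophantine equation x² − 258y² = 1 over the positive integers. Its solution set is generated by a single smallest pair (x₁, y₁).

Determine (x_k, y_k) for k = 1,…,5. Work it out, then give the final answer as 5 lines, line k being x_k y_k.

257 16
132097 8224
67897601 4227120
34899234817 2172731456
17938138798337 1116779741264

√258 → a₀=16, period (16,32); ℓ=2 even so k=1
step 0: (16, 1)  from 16·(1,0) + (0,1)
step 1: (257, 16)  from 16·(16,1) + (1,0)
→ (257, 16).  Check: 257²=66049, 258·16²=66048, difference 1.
n=2: (257,16)∘(257,16) = (257·257+258·16·16, 257·16+16·257) = (132097,8224)
n=3: (132097,8224)∘(257,16) = (257·132097+258·16·8224, 257·8224+16·132097) = (67897601,4227120)
n=4: (67897601,4227120)∘(257,16) = (257·67897601+258·16·4227120, 257·4227120+16·67897601) = (34899234817,2172731456)
n=5: (34899234817,2172731456)∘(257,16) = (257·34899234817+258·16·2172731456, 257·2172731456+16·34899234817) = (17938138798337,1116779741264)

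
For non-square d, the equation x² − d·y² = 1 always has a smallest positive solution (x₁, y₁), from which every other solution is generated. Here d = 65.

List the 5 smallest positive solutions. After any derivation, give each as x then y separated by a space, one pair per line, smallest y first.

√65 → a₀=8, period (16); ℓ=1 odd so k=1
i=0: a=8 ⇒ p=8, q=1
i=1: a=16 ⇒ p=129, q=16
fundamental: x₁=129, y₁=16  (since 16641 − 65·256 = 1)
(129+16√65)^2 = 33281 + 4128√65
(129+16√65)^3 = 8586369 + 1065008√65
(129+16√65)^4 = 2215249921 + 274767936√65
(129+16√65)^5 = 571525893249 + 70889062480√65

129 16
33281 4128
8586369 1065008
2215249921 274767936
571525893249 70889062480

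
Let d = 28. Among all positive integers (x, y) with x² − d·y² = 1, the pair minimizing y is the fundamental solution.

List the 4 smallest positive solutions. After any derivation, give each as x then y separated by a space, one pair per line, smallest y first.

127 24
32257 6096
8193151 1548360
2081028097 393277344

√28 = [5; 3,2,3,10, …], period ℓ=4 (even) → k=3
a_0=5:  p_0=5·1+0=5,  q_0=5·0+1=1
a_1=3:  p_1=3·5+1=16,  q_1=3·1+0=3
a_2=2:  p_2=2·16+5=37,  q_2=2·3+1=7
a_3=3:  p_3=3·37+16=127,  q_3=3·7+3=24
fundamental: x₁=127, y₁=24  (since 16129 − 28·576 = 1)
(x_2, y_2) = (127·127 + 28·24·24, 127·24 + 24·127) = (32257, 6096)
(x_3, y_3) = (127·32257 + 28·24·6096, 127·6096 + 24·32257) = (8193151, 1548360)
(x_4, y_4) = (127·8193151 + 28·24·1548360, 127·1548360 + 24·8193151) = (2081028097, 393277344)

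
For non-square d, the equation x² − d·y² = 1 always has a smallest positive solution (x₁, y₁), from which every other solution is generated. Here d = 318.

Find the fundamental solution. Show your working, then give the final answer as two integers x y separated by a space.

√318 → a₀=17, period (1,4,1,34); ℓ=4 even so k=3
a_0=17:  p_0=17·1+0=17,  q_0=17·0+1=1
…
a_2=4:  p_2=4·18+17=89,  q_2=4·1+1=5
a_3=1:  p_3=1·89+18=107,  q_3=1·5+1=6
→ (107, 6).  Check: 107²=11449, 318·6²=11448, difference 1.

107 6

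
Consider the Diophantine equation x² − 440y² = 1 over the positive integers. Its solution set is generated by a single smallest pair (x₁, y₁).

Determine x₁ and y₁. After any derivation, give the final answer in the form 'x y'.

21 1

√440 → a₀=20, period (1,40); ℓ=2 even so k=1
a_0=20:  p_0=20·1+0=20,  q_0=20·0+1=1
a_1=1:  p_1=1·20+1=21,  q_1=1·1+0=1
(x₁, y₁) = (21, 1);  21² − 440·1² = 1 ✓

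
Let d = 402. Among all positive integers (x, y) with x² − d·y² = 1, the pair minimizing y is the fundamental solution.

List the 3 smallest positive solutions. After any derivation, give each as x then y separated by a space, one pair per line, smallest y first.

√402 = [20; 20,40, …], period ℓ=2 (even) → k=1
step 0: (20, 1)  from 20·(1,0) + (0,1)
step 1: (401, 20)  from 20·(20,1) + (1,0)
fundamental: x₁=401, y₁=20  (since 160801 − 402·400 = 1)
(x_2, y_2) = (401·401 + 402·20·20, 401·20 + 20·401) = (321601, 16040)
(x_3, y_3) = (401·321601 + 402·20·16040, 401·16040 + 20·321601) = (257923601, 12864060)

401 20
321601 16040
257923601 12864060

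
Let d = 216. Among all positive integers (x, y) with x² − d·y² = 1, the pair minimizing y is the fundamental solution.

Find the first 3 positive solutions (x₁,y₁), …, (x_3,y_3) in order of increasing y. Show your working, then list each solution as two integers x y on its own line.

485 33
470449 32010
456335045 31049667

[14; 1,2,3,2,1,28] for √216; ℓ=6 ⇒ convergent index 5
a_0=14:  p_0=14·1+0=14,  q_0=14·0+1=1
a_1=1:  p_1=1·14+1=15,  q_1=1·1+0=1
a_2=2:  p_2=2·15+14=44,  q_2=2·1+1=3
…
a_4=2:  p_4=2·147+44=338,  q_4=2·10+3=23
a_5=1:  p_5=1·338+147=485,  q_5=1·23+10=33
(x₁, y₁) = (485, 33);  485² − 216·33² = 1 ✓
k=2:  x_2 = 485·485+216·33·33 = 470449,  y_2 = 485·33+33·485 = 32010
k=3:  x_3 = 485·470449+216·33·32010 = 456335045,  y_3 = 485·32010+33·470449 = 31049667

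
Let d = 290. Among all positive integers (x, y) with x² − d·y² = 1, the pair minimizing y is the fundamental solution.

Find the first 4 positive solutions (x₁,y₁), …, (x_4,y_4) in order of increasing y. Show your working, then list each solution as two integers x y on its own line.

√290 = [17; 34, …], period ℓ=1 (odd) → k=1
i=0: a=17 ⇒ p=17, q=1
i=1: a=34 ⇒ p=579, q=34
fundamental: x₁=579, y₁=34  (since 335241 − 290·1156 = 1)
n=2: (579,34)∘(579,34) = (579·579+290·34·34, 579·34+34·579) = (670481,39372)
n=3: (670481,39372)∘(579,34) = (579·670481+290·34·39372, 579·39372+34·670481) = (776416419,45592742)
n=4: (776416419,45592742)∘(579,34) = (579·776416419+290·34·45592742, 579·45592742+34·776416419) = (899089542721,52796355864)

579 34
670481 39372
776416419 45592742
899089542721 52796355864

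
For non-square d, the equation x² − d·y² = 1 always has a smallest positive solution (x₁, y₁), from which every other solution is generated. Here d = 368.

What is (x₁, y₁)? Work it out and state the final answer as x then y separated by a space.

1151 60

√368 → a₀=19, period (5,2,5,38); ℓ=4 even so k=3
k=0  a_k=19  p_k/q_k = 19/1
k=1  a_k=5  p_k/q_k = 96/5
k=2  a_k=2  p_k/q_k = 211/11
k=3  a_k=5  p_k/q_k = 1151/60
(x₁, y₁) = (1151, 60);  1151² − 368·60² = 1 ✓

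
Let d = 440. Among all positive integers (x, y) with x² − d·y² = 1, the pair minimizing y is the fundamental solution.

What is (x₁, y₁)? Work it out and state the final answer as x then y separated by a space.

[20; 1,40] for √440; ℓ=2 ⇒ convergent index 1
a_0=20:  p_0=20·1+0=20,  q_0=20·0+1=1
a_1=1:  p_1=1·20+1=21,  q_1=1·1+0=1
(x₁, y₁) = (21, 1);  21² − 440·1² = 1 ✓

21 1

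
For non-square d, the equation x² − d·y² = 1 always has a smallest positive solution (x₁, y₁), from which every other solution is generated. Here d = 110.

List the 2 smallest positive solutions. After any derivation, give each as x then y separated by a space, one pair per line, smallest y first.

21 2
881 84

[10; 2,20] for √110; ℓ=2 ⇒ convergent index 1
a_0=10:  p_0=10·1+0=10,  q_0=10·0+1=1
a_1=2:  p_1=2·10+1=21,  q_1=2·1+0=2
(x₁, y₁) = (21, 2);  21² − 110·2² = 1 ✓
n=2: (21,2)∘(21,2) = (21·21+110·2·2, 21·2+2·21) = (881,84)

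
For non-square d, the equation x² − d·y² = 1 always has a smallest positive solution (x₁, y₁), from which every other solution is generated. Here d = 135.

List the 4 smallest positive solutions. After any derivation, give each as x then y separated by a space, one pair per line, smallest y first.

√135 → a₀=11, period (1,1,1,1,1,1,1,22); ℓ=8 even so k=7
i=0: a=11 ⇒ p=11, q=1
…
i=2: a=1 ⇒ p=23, q=2
i=3: a=1 ⇒ p=35, q=3
…
i=5: a=1 ⇒ p=93, q=8
i=6: a=1 ⇒ p=151, q=13
i=7: a=1 ⇒ p=244, q=21
(x₁, y₁) = (244, 21);  244² − 135·21² = 1 ✓
(244+21√135)^2 = 119071 + 10248√135
(244+21√135)^3 = 58106404 + 5001003√135
(244+21√135)^4 = 28355806081 + 2440479216√135

244 21
119071 10248
58106404 5001003
28355806081 2440479216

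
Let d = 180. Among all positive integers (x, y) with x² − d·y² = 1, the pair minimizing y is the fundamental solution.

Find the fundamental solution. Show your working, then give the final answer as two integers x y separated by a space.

161 12

d=180: √d = [13; 2,2,2,26] (ℓ=4, even), read p_3/q_3
step 0: (13, 1)  from 13·(1,0) + (0,1)
step 1: (27, 2)  from 2·(13,1) + (1,0)
step 2: (67, 5)  from 2·(27,2) + (13,1)
step 3: (161, 12)  from 2·(67,5) + (27,2)
→ (161, 12).  Check: 161²=25921, 180·12²=25920, difference 1.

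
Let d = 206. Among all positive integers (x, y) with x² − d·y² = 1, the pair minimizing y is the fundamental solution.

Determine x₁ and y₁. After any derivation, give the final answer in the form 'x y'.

√206 = [14; 2,1,5,14,5,1,2,28, …], period ℓ=8 (even) → k=7
a_0=14:  p_0=14·1+0=14,  q_0=14·0+1=1
a_1=2:  p_1=2·14+1=29,  q_1=2·1+0=2
a_2=1:  p_2=1·29+14=43,  q_2=1·2+1=3
a_3=5:  p_3=5·43+29=244,  q_3=5·3+2=17
a_4=14:  p_4=14·244+43=3459,  q_4=14·17+3=241
…
a_6=1:  p_6=1·17539+3459=20998,  q_6=1·1222+241=1463
a_7=2:  p_7=2·20998+17539=59535,  q_7=2·1463+1222=4148
(x₁, y₁) = (59535, 4148);  59535² − 206·4148² = 1 ✓

59535 4148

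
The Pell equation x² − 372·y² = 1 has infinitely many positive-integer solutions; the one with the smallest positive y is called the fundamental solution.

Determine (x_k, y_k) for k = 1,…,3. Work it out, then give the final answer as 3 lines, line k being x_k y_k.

12151 630
295293601 15310260
7176225079351 372069937890

d=372: √d = [19; 3,2,12,2,3,38] (ℓ=6, even), read p_5/q_5
step 0: (19, 1)  from 19·(1,0) + (0,1)
…
step 3: (1678, 87)  from 12·(135,7) + (58,3)
step 4: (3491, 181)  from 2·(1678,87) + (135,7)
step 5: (12151, 630)  from 3·(3491,181) + (1678,87)
fundamental: x₁=12151, y₁=630  (since 147646801 − 372·396900 = 1)
(x_2, y_2) = (12151·12151 + 372·630·630, 12151·630 + 630·12151) = (295293601, 15310260)
(x_3, y_3) = (12151·295293601 + 372·630·15310260, 12151·15310260 + 630·295293601) = (7176225079351, 372069937890)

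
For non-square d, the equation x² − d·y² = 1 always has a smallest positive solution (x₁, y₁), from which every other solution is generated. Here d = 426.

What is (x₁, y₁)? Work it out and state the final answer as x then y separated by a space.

√426 = [20; 1,1,1,3,2,6,2,3,1,1,1,40, …], period ℓ=12 (even) → k=11
k=0  a_k=20  p_k/q_k = 20/1
k=1  a_k=1  p_k/q_k = 21/1
…
k=4  a_k=3  p_k/q_k = 227/11
…
k=7  a_k=2  p_k/q_k = 7162/347
k=8  a_k=3  p_k/q_k = 24809/1202
k=9  a_k=1  p_k/q_k = 31971/1549
k=10  a_k=1  p_k/q_k = 56780/2751
k=11  a_k=1  p_k/q_k = 88751/4300
(x₁, y₁) = (88751, 4300);  88751² − 426·4300² = 1 ✓

88751 4300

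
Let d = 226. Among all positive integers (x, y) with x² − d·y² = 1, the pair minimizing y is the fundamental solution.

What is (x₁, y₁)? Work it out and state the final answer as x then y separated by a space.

[15; 30] for √226; ℓ=1 ⇒ convergent index 1
i=0: a=15 ⇒ p=15, q=1
i=1: a=30 ⇒ p=451, q=30
→ (451, 30).  Check: 451²=203401, 226·30²=203400, difference 1.

451 30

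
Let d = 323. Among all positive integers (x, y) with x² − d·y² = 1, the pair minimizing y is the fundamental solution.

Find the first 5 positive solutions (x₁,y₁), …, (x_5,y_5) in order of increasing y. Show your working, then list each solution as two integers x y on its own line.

18 1
647 36
23274 1295
837217 46584
30116538 1675729

√323 → a₀=17, period (1,34); ℓ=2 even so k=1
i=0: a=17 ⇒ p=17, q=1
i=1: a=1 ⇒ p=18, q=1
(x₁, y₁) = (18, 1);  18² − 323·1² = 1 ✓
(18+1√323)^2 = 647 + 36√323
(18+1√323)^3 = 23274 + 1295√323
(18+1√323)^4 = 837217 + 46584√323
(18+1√323)^5 = 30116538 + 1675729√323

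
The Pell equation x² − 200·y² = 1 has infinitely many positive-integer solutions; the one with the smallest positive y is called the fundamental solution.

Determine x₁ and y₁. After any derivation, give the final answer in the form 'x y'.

99 7

√200 → a₀=14, period (7,28); ℓ=2 even so k=1
k=0  a_k=14  p_k/q_k = 14/1
k=1  a_k=7  p_k/q_k = 99/7
→ (99, 7).  Check: 99²=9801, 200·7²=9800, difference 1.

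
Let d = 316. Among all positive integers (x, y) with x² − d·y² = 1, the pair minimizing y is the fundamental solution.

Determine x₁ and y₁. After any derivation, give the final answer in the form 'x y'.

12799 720

√316 → a₀=17, period (1,3,2,8,2,3,1,34); ℓ=8 even so k=7
i=0: a=17 ⇒ p=17, q=1
i=1: a=1 ⇒ p=18, q=1
i=2: a=3 ⇒ p=71, q=4
i=3: a=2 ⇒ p=160, q=9
…
i=5: a=2 ⇒ p=2862, q=161
i=6: a=3 ⇒ p=9937, q=559
i=7: a=1 ⇒ p=12799, q=720
→ (12799, 720).  Check: 12799²=163814401, 316·720²=163814400, difference 1.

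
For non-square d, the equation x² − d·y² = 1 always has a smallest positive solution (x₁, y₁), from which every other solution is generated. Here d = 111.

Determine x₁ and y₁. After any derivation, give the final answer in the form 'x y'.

d=111: √d = [10; 1,1,6,1,1,20] (ℓ=6, even), read p_5/q_5
a_0=10:  p_0=10·1+0=10,  q_0=10·0+1=1
a_1=1:  p_1=1·10+1=11,  q_1=1·1+0=1
…
a_3=6:  p_3=6·21+11=137,  q_3=6·2+1=13
a_4=1:  p_4=1·137+21=158,  q_4=1·13+2=15
a_5=1:  p_5=1·158+137=295,  q_5=1·15+13=28
(x₁, y₁) = (295, 28);  295² − 111·28² = 1 ✓

295 28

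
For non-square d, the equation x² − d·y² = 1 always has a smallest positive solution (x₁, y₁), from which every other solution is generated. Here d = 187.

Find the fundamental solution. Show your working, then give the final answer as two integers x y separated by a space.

1682 123

d=187: √d = [13; 1,2,13,2,1,26] (ℓ=6, even), read p_5/q_5
i=0: a=13 ⇒ p=13, q=1
i=1: a=1 ⇒ p=14, q=1
i=2: a=2 ⇒ p=41, q=3
…
i=4: a=2 ⇒ p=1135, q=83
i=5: a=1 ⇒ p=1682, q=123
→ (1682, 123).  Check: 1682²=2829124, 187·123²=2829123, difference 1.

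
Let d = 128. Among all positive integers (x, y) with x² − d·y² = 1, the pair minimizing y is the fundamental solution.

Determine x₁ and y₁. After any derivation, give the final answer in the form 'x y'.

d=128: √d = [11; 3,5,3,22] (ℓ=4, even), read p_3/q_3
step 0: (11, 1)  from 11·(1,0) + (0,1)
step 1: (34, 3)  from 3·(11,1) + (1,0)
step 2: (181, 16)  from 5·(34,3) + (11,1)
step 3: (577, 51)  from 3·(181,16) + (34,3)
(x₁, y₁) = (577, 51);  577² − 128·51² = 1 ✓

577 51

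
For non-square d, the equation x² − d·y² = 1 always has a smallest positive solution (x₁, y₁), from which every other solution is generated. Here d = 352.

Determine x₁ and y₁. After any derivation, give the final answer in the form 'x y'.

77617 4137

d=352: √d = [18; 1,3,5,9,5,3,1,36] (ℓ=8, even), read p_7/q_7
a_0=18:  p_0=18·1+0=18,  q_0=18·0+1=1
…
a_2=3:  p_2=3·19+18=75,  q_2=3·1+1=4
a_3=5:  p_3=5·75+19=394,  q_3=5·4+1=21
…
a_5=5:  p_5=5·3621+394=18499,  q_5=5·193+21=986
a_6=3:  p_6=3·18499+3621=59118,  q_6=3·986+193=3151
a_7=1:  p_7=1·59118+18499=77617,  q_7=1·3151+986=4137
fundamental: x₁=77617, y₁=4137  (since 6024398689 − 352·17114769 = 1)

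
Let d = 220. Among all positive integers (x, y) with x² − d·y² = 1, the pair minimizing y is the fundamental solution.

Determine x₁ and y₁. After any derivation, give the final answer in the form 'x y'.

89 6

d=220: √d = [14; 1,4,1,28] (ℓ=4, even), read p_3/q_3
a_0=14:  p_0=14·1+0=14,  q_0=14·0+1=1
…
a_2=4:  p_2=4·15+14=74,  q_2=4·1+1=5
a_3=1:  p_3=1·74+15=89,  q_3=1·5+1=6
fundamental: x₁=89, y₁=6  (since 7921 − 220·36 = 1)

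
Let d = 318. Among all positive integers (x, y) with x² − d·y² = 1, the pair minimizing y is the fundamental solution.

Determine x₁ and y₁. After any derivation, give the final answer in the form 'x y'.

107 6

√318 → a₀=17, period (1,4,1,34); ℓ=4 even so k=3
i=0: a=17 ⇒ p=17, q=1
…
i=2: a=4 ⇒ p=89, q=5
i=3: a=1 ⇒ p=107, q=6
fundamental: x₁=107, y₁=6  (since 11449 − 318·36 = 1)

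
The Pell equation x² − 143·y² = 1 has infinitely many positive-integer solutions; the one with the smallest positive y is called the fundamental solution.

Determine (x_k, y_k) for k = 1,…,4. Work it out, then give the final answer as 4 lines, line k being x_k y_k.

12 1
287 24
6876 575
164737 13776

√143 → a₀=11, period (1,22); ℓ=2 even so k=1
step 0: (11, 1)  from 11·(1,0) + (0,1)
step 1: (12, 1)  from 1·(11,1) + (1,0)
fundamental: x₁=12, y₁=1  (since 144 − 143·1 = 1)
n=2: (12,1)∘(12,1) = (12·12+143·1·1, 12·1+1·12) = (287,24)
n=3: (287,24)∘(12,1) = (12·287+143·1·24, 12·24+1·287) = (6876,575)
n=4: (6876,575)∘(12,1) = (12·6876+143·1·575, 12·575+1·6876) = (164737,13776)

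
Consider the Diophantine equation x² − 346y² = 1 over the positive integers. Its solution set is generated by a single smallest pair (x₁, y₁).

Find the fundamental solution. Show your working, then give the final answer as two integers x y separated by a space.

17299 930

[18; 1,1,1,1,36] for √346; ℓ=5 ⇒ convergent index 9
k=0  a_k=18  p_k/q_k = 18/1
k=1  a_k=1  p_k/q_k = 19/1
k=2  a_k=1  p_k/q_k = 37/2
…
k=5  a_k=36  p_k/q_k = 3404/183
…
k=7  a_k=1  p_k/q_k = 6901/371
k=8  a_k=1  p_k/q_k = 10398/559
k=9  a_k=1  p_k/q_k = 17299/930
(x₁, y₁) = (17299, 930);  17299² − 346·930² = 1 ✓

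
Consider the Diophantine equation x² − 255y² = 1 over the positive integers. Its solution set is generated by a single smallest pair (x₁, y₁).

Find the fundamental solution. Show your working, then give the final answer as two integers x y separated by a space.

d=255: √d = [15; 1,30] (ℓ=2, even), read p_1/q_1
k=0  a_k=15  p_k/q_k = 15/1
k=1  a_k=1  p_k/q_k = 16/1
(x₁, y₁) = (16, 1);  16² − 255·1² = 1 ✓

16 1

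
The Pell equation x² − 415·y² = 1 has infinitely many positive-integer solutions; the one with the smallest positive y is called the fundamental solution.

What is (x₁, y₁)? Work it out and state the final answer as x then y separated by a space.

18412804 903849

d=415: √d = [20; 2,1,2,4,6,…,1,2,40] (ℓ=16, even), read p_15/q_15
i=0: a=20 ⇒ p=20, q=1
i=1: a=2 ⇒ p=41, q=2
i=2: a=1 ⇒ p=61, q=3
…
i=4: a=4 ⇒ p=713, q=35
i=5: a=6 ⇒ p=4441, q=218
i=6: a=1 ⇒ p=5154, q=253
…
i=8: a=3 ⇒ p=33939, q=1666
…
i=10: a=1 ⇒ p=77473, q=3803
…
i=12: a=4 ⇒ p=2110961, q=103623
i=13: a=2 ⇒ p=4730294, q=232201
i=14: a=1 ⇒ p=6841255, q=335824
i=15: a=2 ⇒ p=18412804, q=903849
fundamental: x₁=18412804, y₁=903849  (since 339031351142416 − 415·816943014801 = 1)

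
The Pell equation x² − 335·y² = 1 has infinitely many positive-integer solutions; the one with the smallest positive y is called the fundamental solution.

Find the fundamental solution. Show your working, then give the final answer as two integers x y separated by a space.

√335 → a₀=18, period (3,3,3,36); ℓ=4 even so k=3
a_0=18:  p_0=18·1+0=18,  q_0=18·0+1=1
a_1=3:  p_1=3·18+1=55,  q_1=3·1+0=3
a_2=3:  p_2=3·55+18=183,  q_2=3·3+1=10
a_3=3:  p_3=3·183+55=604,  q_3=3·10+3=33
(x₁, y₁) = (604, 33);  604² − 335·33² = 1 ✓

604 33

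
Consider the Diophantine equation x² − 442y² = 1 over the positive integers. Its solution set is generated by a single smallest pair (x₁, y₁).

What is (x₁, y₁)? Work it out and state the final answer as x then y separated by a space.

√442 = [21; 42, …], period ℓ=1 (odd) → k=1
i=0: a=21 ⇒ p=21, q=1
i=1: a=42 ⇒ p=883, q=42
fundamental: x₁=883, y₁=42  (since 779689 − 442·1764 = 1)

883 42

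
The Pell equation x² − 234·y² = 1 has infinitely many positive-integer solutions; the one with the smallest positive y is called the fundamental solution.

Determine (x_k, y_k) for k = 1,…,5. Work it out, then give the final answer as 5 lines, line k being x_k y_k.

√234 → a₀=15, period (3,2,1,2,1,2,3,30); ℓ=8 even so k=7
k=0  a_k=15  p_k/q_k = 15/1
k=1  a_k=3  p_k/q_k = 46/3
k=2  a_k=2  p_k/q_k = 107/7
…
k=5  a_k=1  p_k/q_k = 566/37
k=6  a_k=2  p_k/q_k = 1545/101
k=7  a_k=3  p_k/q_k = 5201/340
fundamental: x₁=5201, y₁=340  (since 27050401 − 234·115600 = 1)
n=2: (5201,340)∘(5201,340) = (5201·5201+234·340·340, 5201·340+340·5201) = (54100801,3536680)
n=3: (54100801,3536680)∘(5201,340) = (5201·54100801+234·340·3536680, 5201·3536680+340·54100801) = (562756526801,36788545020)
n=4: (562756526801,36788545020)∘(5201,340) = (5201·562756526801+234·340·36788545020, 5201·36788545020+340·562756526801) = (5853793337683201,382674441761360)
n=5: (5853793337683201,382674441761360)∘(5201,340) = (5201·5853793337683201+234·340·382674441761360, 5201·382674441761360+340·5853793337683201) = (60891157735824130001,3980579506413121700)

5201 340
54100801 3536680
562756526801 36788545020
5853793337683201 382674441761360
60891157735824130001 3980579506413121700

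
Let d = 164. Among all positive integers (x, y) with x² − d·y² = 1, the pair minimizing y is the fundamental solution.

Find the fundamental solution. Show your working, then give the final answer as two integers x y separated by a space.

√164 = [12; 1,4,6,4,1,24, …], period ℓ=6 (even) → k=5
k=0  a_k=12  p_k/q_k = 12/1
…
k=2  a_k=4  p_k/q_k = 64/5
…
k=4  a_k=4  p_k/q_k = 1652/129
k=5  a_k=1  p_k/q_k = 2049/160
→ (2049, 160).  Check: 2049²=4198401, 164·160²=4198400, difference 1.

2049 160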